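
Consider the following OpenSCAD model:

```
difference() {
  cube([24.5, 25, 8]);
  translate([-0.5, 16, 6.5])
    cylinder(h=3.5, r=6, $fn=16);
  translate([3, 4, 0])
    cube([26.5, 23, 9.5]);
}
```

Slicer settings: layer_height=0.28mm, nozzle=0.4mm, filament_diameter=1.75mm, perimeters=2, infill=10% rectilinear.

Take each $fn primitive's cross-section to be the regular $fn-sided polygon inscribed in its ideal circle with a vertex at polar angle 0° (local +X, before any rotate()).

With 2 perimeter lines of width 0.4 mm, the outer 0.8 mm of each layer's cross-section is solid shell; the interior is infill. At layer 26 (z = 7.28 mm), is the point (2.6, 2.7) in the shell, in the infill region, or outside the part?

infill

At z = 7.28 mm: the 24.5×25 cube contributes its full rectangle; the cylinder at (-0.5, 16): section is a regular 16-gon, circumradius r=6; the cube at (3, 4) (footprint 26.5×23) is included at this height; Subtracting the remaining from the first: starting from the 24.5×25 cube, the r=6 cylinder at (-0.5, 16) partially overlaps it — only the 49.16 mm² overlap (of its 110.21 mm²) is removed, clipping the outline; the 26.5×23 cube at (3, 4) partially overlaps it — only the 435.28 mm² overlap (of its 609.50 mm²) is removed, clipping the outline — 2 connected regions. Overall, the cross-section has 2 separate islands. The nearest boundary edge runs (3.00, 11.26)→(3.00, 4.00); distance from the point to it = 1.36 mm. (Shell/infill is judged within the island containing the point — the largest one.) The point is inside the cross-section and 1.36 mm from the nearest boundary — more than the 0.8 mm shell width (2 × 0.4), so it's in the infill interior.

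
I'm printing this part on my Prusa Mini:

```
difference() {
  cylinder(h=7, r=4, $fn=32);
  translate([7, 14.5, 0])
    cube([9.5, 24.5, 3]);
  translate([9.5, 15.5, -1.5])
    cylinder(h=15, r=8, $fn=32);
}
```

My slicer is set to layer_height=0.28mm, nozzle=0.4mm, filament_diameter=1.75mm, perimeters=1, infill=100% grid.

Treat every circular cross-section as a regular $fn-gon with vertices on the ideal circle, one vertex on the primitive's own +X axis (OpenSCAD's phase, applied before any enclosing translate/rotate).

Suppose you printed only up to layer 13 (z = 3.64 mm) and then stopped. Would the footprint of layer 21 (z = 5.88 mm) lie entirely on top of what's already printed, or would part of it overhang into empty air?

entirely on top

Compare the two slices. At z = 3.64: the r=4 cylinder gives a regular 32-gon of circumradius 4 (constant along its height) (area = (32/2)·4.000²·sin(360°/32) = 49.94 mm²); the cube at (7, 14.5) is absent (z outside [0, 3]); the r=8 cylinder at (9.5, 15.5) contributes a regular 32-gon of circumradius 8 (area = (32/2)·8.000²·sin(360°/32) = 199.77 mm²); After the difference (first − rest): starting from the r=4 cylinder (49.94 mm²), the r=8 cylinder at (9.5, 15.5) misses the remaining region (no effect) — area = 49.94 mm². At z = 5.88: the cylinder: section is a regular 32-gon, circumradius r=4 (area = (32/2)·4.000²·sin(360°/32) = 49.94 mm²); the cube at (7, 14.5) is not intersected at this z (z outside [0, 3]); the cylinder at (9.5, 15.5): section is a regular 32-gon, circumradius r=8 (area = (32/2)·8.000²·sin(360°/32) = 199.77 mm²); After the difference (first − rest): starting from the r=4 cylinder (49.94 mm²), the r=8 cylinder at (9.5, 15.5) misses the remaining region (no effect) — area = 49.94 mm². Checking containment: the cross-section at z = 5.88 is a subset of the cross-section at z = 3.64.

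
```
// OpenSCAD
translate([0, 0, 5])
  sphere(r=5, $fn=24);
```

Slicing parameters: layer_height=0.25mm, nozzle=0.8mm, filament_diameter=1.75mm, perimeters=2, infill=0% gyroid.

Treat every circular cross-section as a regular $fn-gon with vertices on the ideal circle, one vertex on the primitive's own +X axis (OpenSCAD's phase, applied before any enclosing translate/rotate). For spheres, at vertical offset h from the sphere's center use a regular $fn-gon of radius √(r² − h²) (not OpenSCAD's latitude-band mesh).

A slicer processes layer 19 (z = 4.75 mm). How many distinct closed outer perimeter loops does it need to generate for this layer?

1

At z = 4.75 mm: the sphere: section is a regular 24-gon, circumradius = √(r²−h²) = √(5²−0.25²) = 4.994. The result has 1 disconnected region.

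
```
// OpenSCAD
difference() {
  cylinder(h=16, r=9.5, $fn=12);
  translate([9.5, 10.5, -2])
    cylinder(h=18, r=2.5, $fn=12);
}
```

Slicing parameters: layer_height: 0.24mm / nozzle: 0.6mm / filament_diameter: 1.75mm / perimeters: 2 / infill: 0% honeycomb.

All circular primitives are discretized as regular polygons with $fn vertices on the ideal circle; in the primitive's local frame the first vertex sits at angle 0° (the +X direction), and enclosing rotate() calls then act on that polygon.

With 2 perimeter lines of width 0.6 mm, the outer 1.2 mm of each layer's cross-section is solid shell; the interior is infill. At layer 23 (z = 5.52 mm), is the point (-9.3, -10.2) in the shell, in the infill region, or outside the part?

At z = 5.52 mm: the r=9.5 cylinder gives a regular 12-gon of circumradius 9.5 (constant along its height); the r=2.5 cylinder at (9.5, 10.5) gives a regular 12-gon of circumradius 2.5 (constant along its height); Subtracting the remaining from the first: starting from the r=9.5 cylinder, the r=2.5 cylinder at (9.5, 10.5) misses the remaining region (no effect) — 1 connected region. Overall, the cross-section is a single solid region. The nearest boundary edge runs (-4.75, -8.23)→(-8.23, -4.75); distance from the point to it = 4.61 mm. The point is not inside any of the regions above, so it lies outside the cross-section (4.61 mm from the nearest boundary).

outside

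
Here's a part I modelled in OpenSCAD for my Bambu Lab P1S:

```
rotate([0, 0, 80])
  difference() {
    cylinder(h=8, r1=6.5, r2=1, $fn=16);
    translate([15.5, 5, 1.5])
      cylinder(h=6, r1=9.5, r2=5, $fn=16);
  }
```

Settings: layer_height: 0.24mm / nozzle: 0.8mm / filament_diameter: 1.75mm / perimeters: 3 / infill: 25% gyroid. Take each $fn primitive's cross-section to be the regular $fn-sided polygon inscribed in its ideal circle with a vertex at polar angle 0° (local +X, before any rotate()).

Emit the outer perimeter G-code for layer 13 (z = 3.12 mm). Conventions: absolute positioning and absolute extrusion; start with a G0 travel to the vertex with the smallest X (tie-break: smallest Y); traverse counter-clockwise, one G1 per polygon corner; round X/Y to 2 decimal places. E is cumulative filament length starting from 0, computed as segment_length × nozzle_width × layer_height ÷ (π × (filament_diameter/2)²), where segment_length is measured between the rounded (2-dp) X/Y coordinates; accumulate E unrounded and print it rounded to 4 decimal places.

At z = 3.12 mm: the cone (r1=6.5→r2=1) has section circumradius 4.355 here — a regular 16-gon; the cone at (15.5, 5): at t=0.270 of its height the radius interpolates to r₁+(r₂−r₁)t = 8.285, giving a regular 16-gon of that circumradius; After the difference (first − rest): starting from the cone, the cone at (15.5, 5) misses the remaining region (no effect) — 1 connected region; (rotated 80° about Z; rotation is an isometry so areas/perimeters/island counts are preserved). The outline is a single polygon with 16 vertices. Extrusion per mm of travel: 0.8 × 0.24 / (π × 0.875²) = 0.079824. Accumulating E over each segment gives final E = 2.1703.

G0 X-4.29 Y0.76 Z3.12
G1 X-4.25 Y-0.94 E0.1357
G1 X-3.57 Y-2.50 E0.2716
G1 X-2.34 Y-3.67 E0.4071
G1 X-0.76 Y-4.29 E0.5426
G1 X0.94 Y-4.25 E0.6783
G1 X2.50 Y-3.57 E0.8142
G1 X3.67 Y-2.34 E0.9497
G1 X4.29 Y-0.76 E1.0851
G1 X4.25 Y0.94 E1.2209
G1 X3.57 Y2.50 E1.3567
G1 X2.34 Y3.67 E1.4922
G1 X0.76 Y4.29 E1.6277
G1 X-0.94 Y4.25 E1.7635
G1 X-2.50 Y3.57 E1.8993
G1 X-3.67 Y2.34 E2.0348
G1 X-4.29 Y0.76 E2.1703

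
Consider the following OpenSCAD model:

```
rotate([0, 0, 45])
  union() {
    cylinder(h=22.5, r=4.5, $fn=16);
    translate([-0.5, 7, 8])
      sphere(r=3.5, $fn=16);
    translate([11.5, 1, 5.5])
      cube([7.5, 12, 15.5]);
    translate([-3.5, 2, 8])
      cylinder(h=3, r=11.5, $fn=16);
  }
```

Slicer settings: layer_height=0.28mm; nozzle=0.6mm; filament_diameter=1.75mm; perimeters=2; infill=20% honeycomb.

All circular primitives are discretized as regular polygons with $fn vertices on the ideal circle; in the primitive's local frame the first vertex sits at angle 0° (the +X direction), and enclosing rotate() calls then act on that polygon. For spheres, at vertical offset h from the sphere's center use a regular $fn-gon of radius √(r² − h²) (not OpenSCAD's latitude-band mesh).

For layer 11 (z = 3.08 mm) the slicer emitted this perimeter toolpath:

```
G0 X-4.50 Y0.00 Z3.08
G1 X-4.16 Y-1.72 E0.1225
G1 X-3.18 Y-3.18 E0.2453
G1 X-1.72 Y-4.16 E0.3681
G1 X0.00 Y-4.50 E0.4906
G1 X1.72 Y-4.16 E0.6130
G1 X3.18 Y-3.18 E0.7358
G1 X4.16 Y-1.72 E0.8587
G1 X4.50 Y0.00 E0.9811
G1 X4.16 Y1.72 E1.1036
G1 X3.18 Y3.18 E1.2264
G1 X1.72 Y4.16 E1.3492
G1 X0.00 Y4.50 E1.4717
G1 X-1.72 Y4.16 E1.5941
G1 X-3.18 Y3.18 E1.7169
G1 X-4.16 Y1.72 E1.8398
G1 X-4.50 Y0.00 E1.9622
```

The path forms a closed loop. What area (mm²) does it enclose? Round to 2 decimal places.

Apply the shoelace formula to the sequence of (X, Y) vertices; enclosed area = 62.00 mm².

62.00 mm²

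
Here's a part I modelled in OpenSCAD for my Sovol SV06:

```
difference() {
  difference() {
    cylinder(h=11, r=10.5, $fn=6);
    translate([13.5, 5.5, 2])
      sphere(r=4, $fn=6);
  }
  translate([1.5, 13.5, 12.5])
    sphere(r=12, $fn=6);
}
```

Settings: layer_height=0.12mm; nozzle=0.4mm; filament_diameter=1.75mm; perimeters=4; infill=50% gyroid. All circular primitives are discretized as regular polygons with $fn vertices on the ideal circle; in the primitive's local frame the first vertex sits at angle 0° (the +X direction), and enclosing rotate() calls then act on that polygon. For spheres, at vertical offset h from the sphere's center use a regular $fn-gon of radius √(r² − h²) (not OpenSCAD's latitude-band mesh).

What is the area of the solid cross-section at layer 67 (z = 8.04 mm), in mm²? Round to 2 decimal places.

At z = 8.04 mm: the r=10.5 cylinder gives a regular 6-gon of circumradius 10.5 (constant along its height) (area = (6/2)·10.500²·sin(360°/6) = 286.44 mm²); the sphere at (13.5, 5.5) is absent (|z−center|=6.040 > r=4); Subtracting the remaining from the first: none of the subtracted shapes is present at this height, so the r=10.5 cylinder is unchanged — area = 286.44 mm²; the r=12 sphere at (1.5, 13.5) contributes a regular 6-gon of circumradius √(12²−4.46²) = 11.140 (area = (6/2)·11.140²·sin(360°/6) = 322.44 mm²); Taking the first minus the rest: starting from the result so far (286.44 mm²), the r=12 sphere at (1.5, 13.5) partially overlaps it — only the 62.60 mm² overlap (of its 322.44 mm²) is removed, clipping the outline — area = 223.84 mm². Overall, the cross-section is a single solid region. Net area = 223.84 mm².

223.84 mm²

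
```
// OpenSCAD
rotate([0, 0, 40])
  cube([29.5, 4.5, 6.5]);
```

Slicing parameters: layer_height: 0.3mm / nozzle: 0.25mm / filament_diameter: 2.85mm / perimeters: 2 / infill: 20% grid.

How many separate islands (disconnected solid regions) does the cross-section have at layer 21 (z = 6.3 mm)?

At z = 6.3 mm: the cube (footprint 29.5×4.5) is included at this height; (whole slice rotated 40° about Z — lengths, areas and connectivity unchanged). Overall, the cross-section is a single solid region. Island count = 1.

1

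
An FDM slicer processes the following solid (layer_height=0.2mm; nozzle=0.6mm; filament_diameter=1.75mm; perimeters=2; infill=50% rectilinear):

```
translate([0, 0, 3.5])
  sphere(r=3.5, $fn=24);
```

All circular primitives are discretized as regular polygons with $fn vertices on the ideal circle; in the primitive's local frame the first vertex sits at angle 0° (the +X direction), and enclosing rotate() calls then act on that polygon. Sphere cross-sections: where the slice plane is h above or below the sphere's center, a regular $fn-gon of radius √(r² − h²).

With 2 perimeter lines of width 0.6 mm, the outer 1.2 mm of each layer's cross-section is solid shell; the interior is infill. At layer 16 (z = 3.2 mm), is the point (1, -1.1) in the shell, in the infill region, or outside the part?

infill

At z = 3.2 mm: the r=3.5 sphere slices to a regular 24-gon of circumradius 3.487 (√(r²−h²) with h=0.3 from center). Overall, the cross-section is a single solid region. The nearest boundary edge runs (1.74, -3.02)→(2.47, -2.47); distance from the point to it = 1.98 mm. The point is inside the cross-section and 1.98 mm from the nearest boundary — more than the 1.2 mm shell width (2 × 0.6), so it's in the infill interior.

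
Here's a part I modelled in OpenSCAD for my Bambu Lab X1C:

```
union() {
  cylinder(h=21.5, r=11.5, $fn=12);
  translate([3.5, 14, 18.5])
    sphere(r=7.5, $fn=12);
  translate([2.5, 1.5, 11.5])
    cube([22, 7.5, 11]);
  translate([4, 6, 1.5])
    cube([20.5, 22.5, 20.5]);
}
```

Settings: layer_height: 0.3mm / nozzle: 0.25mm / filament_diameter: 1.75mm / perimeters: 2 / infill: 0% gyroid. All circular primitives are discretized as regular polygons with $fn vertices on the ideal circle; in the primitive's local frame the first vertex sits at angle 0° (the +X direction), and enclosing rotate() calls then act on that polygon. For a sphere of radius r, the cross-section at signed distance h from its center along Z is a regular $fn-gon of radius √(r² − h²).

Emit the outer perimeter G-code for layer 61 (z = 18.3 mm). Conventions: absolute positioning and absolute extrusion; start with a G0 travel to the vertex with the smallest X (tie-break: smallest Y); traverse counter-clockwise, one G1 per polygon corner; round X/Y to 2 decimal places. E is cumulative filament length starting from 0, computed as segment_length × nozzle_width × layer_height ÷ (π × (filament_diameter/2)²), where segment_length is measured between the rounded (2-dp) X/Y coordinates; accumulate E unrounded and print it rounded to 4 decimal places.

At z = 18.3 mm: the r=11.5 cylinder contributes a regular 12-gon of circumradius 11.5; the r=7.5 sphere at (3.5, 14) contributes a regular 12-gon of circumradius √(7.5²−0.2²) = 7.497; the 22×7.5 cube at (2.5, 1.5) contributes its full rectangle; the 20.5×22.5 cube at (4, 6) contributes its full rectangle; Taking the union: the regions partially overlap (shared area 217.21 mm²), so overlapping operands fuse into one piece — 1 connected region. The outline is a single polygon with 19 vertices. Extrusion per mm of travel: 0.25 × 0.3 / (π × 0.875²) = 0.031181. Accumulating E over each segment gives final E = 4.2273.

G0 X-11.50 Y0.00 Z18.30
G1 X-9.96 Y-5.75 E0.1856
G1 X-5.75 Y-9.96 E0.3713
G1 X0.00 Y-11.50 E0.5569
G1 X5.75 Y-9.96 E0.7425
G1 X9.96 Y-5.75 E0.9281
G1 X11.50 Y0.00 E1.1137
G1 X11.10 Y1.50 E1.1622
G1 X24.50 Y1.50 E1.5800
G1 X24.50 Y28.50 E2.4219
G1 X4.00 Y28.50 E3.0611
G1 X4.00 Y21.36 E3.2837
G1 X3.50 Y21.50 E3.2999
G1 X-0.25 Y20.49 E3.4210
G1 X-2.99 Y17.75 E3.5418
G1 X-4.00 Y14.00 E3.6629
G1 X-3.10 Y10.67 E3.7705
G1 X-5.75 Y9.96 E3.8560
G1 X-9.96 Y5.75 E4.0417
G1 X-11.50 Y0.00 E4.2273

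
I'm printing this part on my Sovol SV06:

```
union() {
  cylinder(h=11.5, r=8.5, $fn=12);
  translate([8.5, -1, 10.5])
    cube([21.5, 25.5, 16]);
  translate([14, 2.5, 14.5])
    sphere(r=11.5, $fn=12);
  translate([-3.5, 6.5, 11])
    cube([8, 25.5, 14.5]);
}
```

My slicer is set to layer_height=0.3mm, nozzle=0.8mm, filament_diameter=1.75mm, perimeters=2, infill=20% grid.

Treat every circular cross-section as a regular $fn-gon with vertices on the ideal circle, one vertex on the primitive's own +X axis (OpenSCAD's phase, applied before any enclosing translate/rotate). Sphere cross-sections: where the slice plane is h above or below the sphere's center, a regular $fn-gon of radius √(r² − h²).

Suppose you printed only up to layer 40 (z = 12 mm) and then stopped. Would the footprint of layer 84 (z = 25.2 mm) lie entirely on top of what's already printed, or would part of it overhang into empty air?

Compare the two slices. At z = 12: the cylinder is not intersected at this z (z outside [0, 11.5]); the 21.5×25.5 cube at (8.5, -1) contributes its full rectangle (area 548.25 mm²); the sphere at (14, 2.5): section is a regular 12-gon, circumradius = √(r²−h²) = √(11.5²−2.5²) = 11.225 (area = (12/2)·11.225²·sin(360°/12) = 378.00 mm²); the cube at (-3.5, 6.5) is present — its section is the full 8×25.5 rectangle (area 204.00 mm²); Taking the union: the regions partially overlap — summed areas 1130.25 mm² minus the doubly-counted overlap 209.81 mm² gives 920.44 mm² — area = 920.44 mm². At z = 25.2: the cylinder is not intersected at this z (z outside [0, 11.5]); the cube at (8.5, -1) is present — its section is the full 21.5×25.5 rectangle (area 548.25 mm²); the sphere at (14, 2.5): section is a regular 12-gon, circumradius = √(r²−h²) = √(11.5²−10.7²) = 4.214 (area = (12/2)·4.214²·sin(360°/12) = 53.28 mm²); the cube at (-3.5, 6.5) is present — its section is the full 8×25.5 rectangle (area 204.00 mm²); Merging all regions: the regions partially overlap — summed areas 805.53 mm² minus the doubly-counted overlap 51.44 mm² gives 754.09 mm² — area = 754.09 mm². Checking containment: the cross-section at z = 25.2 is a subset of the cross-section at z = 12.

entirely on top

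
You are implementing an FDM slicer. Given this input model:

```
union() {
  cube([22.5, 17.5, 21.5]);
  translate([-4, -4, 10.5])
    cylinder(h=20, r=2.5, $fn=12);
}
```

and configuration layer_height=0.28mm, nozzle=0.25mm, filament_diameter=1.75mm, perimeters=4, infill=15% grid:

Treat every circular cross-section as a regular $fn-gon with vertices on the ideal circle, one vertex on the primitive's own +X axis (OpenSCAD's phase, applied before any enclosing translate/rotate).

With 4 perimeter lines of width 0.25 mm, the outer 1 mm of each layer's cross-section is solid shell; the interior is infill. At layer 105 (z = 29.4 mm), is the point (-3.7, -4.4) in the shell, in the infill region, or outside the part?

At z = 29.4 mm: the cube is absent (z outside [0, 21.5]); the r=2.5 cylinder at (-4, -4) contributes a regular 12-gon of circumradius 2.5; Taking the union: only the r=2.5 cylinder at (-4, -4) is present, so the union is just that shape — 1 connected region. Overall, the cross-section is a single solid region. The nearest boundary edge runs (-2.75, -6.17)→(-1.83, -5.25); distance from the point to it = 1.92 mm. The point is inside the cross-section and 1.92 mm from the nearest boundary — more than the 1 mm shell width (4 × 0.25), so it's in the infill interior.

infill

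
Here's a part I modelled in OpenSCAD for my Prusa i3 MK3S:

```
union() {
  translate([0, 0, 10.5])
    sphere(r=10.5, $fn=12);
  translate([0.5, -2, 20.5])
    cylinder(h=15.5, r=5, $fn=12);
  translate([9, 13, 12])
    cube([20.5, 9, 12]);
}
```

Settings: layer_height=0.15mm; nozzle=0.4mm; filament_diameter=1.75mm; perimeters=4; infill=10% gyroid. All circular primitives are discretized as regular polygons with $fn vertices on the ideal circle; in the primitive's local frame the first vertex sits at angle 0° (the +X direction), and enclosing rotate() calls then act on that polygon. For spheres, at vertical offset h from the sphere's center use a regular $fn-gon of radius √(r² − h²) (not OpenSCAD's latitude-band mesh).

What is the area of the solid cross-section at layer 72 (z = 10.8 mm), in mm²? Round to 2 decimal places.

330.48 mm²

At z = 10.8 mm: the sphere: section is a regular 12-gon, circumradius = √(r²−h²) = √(10.5²−0.3²) = 10.496 (area = (12/2)·10.496²·sin(360°/12) = 330.48 mm²); the cylinder at (0.5, -2) does not reach this height (z outside [20.5, 36]); the cube at (9, 13) is not intersected at this z (z outside [12, 24]); Combining (union): only the r=10.5 sphere is present, so the union is just that shape — area = 330.48 mm². Overall, the cross-section is a single solid region. Net area = 330.48 mm².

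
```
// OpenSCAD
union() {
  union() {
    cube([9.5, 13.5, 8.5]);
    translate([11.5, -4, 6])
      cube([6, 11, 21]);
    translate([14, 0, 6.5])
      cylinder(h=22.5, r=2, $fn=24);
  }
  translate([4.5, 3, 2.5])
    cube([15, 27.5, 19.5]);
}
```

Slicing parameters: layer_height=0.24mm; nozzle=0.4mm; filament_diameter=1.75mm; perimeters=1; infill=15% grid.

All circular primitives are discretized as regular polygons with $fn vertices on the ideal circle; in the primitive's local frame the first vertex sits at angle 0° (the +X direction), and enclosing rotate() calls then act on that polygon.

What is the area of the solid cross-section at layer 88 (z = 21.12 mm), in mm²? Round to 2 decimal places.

454.50 mm²

At z = 21.12 mm: the cube is not intersected at this z (z outside [0, 8.5]); the 6×11 cube at (11.5, -4) contributes its full rectangle (area 66.00 mm²); the cylinder at (14, 0): section is a regular 24-gon, circumradius r=2 (area = (24/2)·2.000²·sin(360°/24) = 12.42 mm²); Taking the union: the r=2 cylinder at (14, 0) lies entirely inside the 6×11 cube at (11.5, -4), so the union is just the 6×11 cube at (11.5, -4) — area = 66.00 mm²; the cube at (4.5, 3) is present — its section is the full 15×27.5 rectangle (area 412.50 mm²); Merging all regions: the regions partially overlap — summed areas 478.50 mm² minus the doubly-counted overlap 24.00 mm² gives 454.50 mm² — area = 454.50 mm². Overall, the cross-section is a single solid region. Net area = 454.50 mm².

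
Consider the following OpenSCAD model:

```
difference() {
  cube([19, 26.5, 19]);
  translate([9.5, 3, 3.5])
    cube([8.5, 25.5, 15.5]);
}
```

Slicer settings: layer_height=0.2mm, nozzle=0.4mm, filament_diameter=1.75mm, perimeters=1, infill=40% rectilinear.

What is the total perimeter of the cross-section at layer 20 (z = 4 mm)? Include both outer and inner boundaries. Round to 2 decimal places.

138.00 mm

At z = 4 mm: the cube (footprint 19×26.5) is included at this height (perimeter 91.00 mm); the 8.5×25.5 cube at (9.5, 3) contributes its full rectangle (perimeter 68.00 mm); Subtracting the remaining from the first: starting from the 19×26.5 cube, the 8.5×25.5 cube at (9.5, 3) partially overlaps it — only the 199.75 mm² overlap (of its 216.75 mm²) is removed, clipping the outline — boundary = 138.00 mm. Overall, the cross-section is a single solid region. Total boundary length (outer) = 138.00 mm.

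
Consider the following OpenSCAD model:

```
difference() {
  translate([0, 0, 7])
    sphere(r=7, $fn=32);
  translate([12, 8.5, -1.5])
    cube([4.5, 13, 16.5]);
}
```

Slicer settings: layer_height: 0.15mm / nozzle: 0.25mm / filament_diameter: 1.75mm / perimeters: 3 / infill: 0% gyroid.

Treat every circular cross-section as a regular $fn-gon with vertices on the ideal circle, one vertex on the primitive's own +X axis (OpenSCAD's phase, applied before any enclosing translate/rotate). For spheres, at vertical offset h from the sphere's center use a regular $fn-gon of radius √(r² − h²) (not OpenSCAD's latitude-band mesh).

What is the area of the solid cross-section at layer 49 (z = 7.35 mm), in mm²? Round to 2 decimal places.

At z = 7.35 mm: the r=7 sphere slices to a regular 32-gon of circumradius 6.991 (√(r²−h²) with h=0.35 from center) (area = (32/2)·6.991²·sin(360°/32) = 152.57 mm²); the cube at (12, 8.5) (footprint 4.5×13) is included at this height (area 58.50 mm²); After the difference (first − rest): starting from the r=7 sphere (152.57 mm²), the 4.5×13 cube at (12, 8.5) misses the remaining region (no effect) — area = 152.57 mm². Overall, the cross-section is a single solid region. Net area = 152.57 mm².

152.57 mm²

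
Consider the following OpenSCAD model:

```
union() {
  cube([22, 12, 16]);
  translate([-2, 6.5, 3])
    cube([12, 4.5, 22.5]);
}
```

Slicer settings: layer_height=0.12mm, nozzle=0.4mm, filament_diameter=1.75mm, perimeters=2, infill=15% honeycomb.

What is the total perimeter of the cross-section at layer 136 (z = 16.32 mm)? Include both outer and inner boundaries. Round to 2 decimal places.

33.00 mm

At z = 16.32 mm: the cube is not intersected at this z (z outside [0, 16]); the cube at (-2, 6.5) is present — its section is the full 12×4.5 rectangle (perimeter 33.00 mm); Merging all regions: only the 12×4.5 cube at (-2, 6.5) is present, so the union is just that shape — boundary = 33.00 mm. Overall, the cross-section is a single solid region. Total boundary length (outer) = 33.00 mm.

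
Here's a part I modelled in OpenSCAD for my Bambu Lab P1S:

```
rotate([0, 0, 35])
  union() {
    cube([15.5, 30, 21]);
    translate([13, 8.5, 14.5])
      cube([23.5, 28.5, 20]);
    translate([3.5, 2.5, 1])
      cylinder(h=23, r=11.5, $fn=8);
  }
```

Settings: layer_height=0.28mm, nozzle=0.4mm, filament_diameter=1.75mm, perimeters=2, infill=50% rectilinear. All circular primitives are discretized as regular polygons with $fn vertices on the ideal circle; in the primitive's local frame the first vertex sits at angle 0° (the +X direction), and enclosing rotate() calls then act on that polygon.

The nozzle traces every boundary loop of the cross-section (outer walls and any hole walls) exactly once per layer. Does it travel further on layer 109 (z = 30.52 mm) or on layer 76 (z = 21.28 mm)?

Layer 109 (z = 30.52): the cube is absent (z outside [0, 21]); the cube at (13, 8.5) (footprint 23.5×28.5) is included at this height (perimeter 104.00 mm); the cylinder at (3.5, 2.5) is absent (z outside [1, 24]); Merging all regions: only the 23.5×28.5 cube at (13, 8.5) is present, so the union is just that shape — boundary = 104.00 mm; (rotated 35° about Z; rotation is an isometry so areas/perimeters/island counts are preserved). So its perimeter = 104.00 mm. Layer 76 (z = 21.28): the cube is not intersected at this z (z outside [0, 21]); the cube at (13, 8.5) is present — its section is the full 23.5×28.5 rectangle (perimeter 104.00 mm); the cylinder at (3.5, 2.5): section is a regular 8-gon, circumradius r=11.5 (perimeter = 2·8·11.500·sin(180°/8) = 70.41 mm); Merging all regions: the 2 present regions are separate (no shared area or edge), so areas and boundary lengths simply add and each stays a separate island — boundary = 174.41 mm; (rotated 35° about Z; rotation is an isometry so areas/perimeters/island counts are preserved). So its perimeter = 174.41 mm. Layer 76 is larger (174.41 vs 104.00 mm).

layer 76 (z = 21.28 mm)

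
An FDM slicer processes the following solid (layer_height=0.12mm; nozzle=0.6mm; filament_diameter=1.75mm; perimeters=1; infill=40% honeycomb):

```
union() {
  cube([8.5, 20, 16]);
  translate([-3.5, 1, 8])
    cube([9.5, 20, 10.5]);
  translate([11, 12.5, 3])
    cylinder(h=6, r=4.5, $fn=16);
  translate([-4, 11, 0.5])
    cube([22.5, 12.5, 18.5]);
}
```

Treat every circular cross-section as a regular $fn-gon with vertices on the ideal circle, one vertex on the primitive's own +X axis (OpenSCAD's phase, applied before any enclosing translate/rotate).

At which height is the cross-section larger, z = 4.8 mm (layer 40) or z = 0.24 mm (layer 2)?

layer 40 (z = 4.8 mm)

Layer 40 (z = 4.8): the cube (footprint 8.5×20) is included at this height (area 170.00 mm²); the cube at (-3.5, 1) is not intersected at this z (z outside [8, 18.5]); the cylinder at (11, 12.5): section is a regular 16-gon, circumradius r=4.5 (area = (16/2)·4.500²·sin(360°/16) = 61.99 mm²); the cube at (-4, 11) (footprint 22.5×12.5) is included at this height (area 281.25 mm²); Taking the union: the regions partially overlap — summed areas 513.24 mm² minus the doubly-counted overlap 122.79 mm² gives 390.46 mm² — area = 390.46 mm². So its area = 390.46 mm². Layer 2 (z = 0.24): the cube is present — its section is the full 8.5×20 rectangle (area 170.00 mm²); the cube at (-3.5, 1) is absent (z outside [8, 18.5]); the cylinder at (11, 12.5) is absent (z outside [3, 9]); the cube at (-4, 11) is not intersected at this z (z outside [0.5, 19]); Merging all regions: only the 8.5×20 cube is present, so the union is just that shape — area = 170.00 mm². So its area = 170.00 mm². Layer 40 is larger (390.46 vs 170.00 mm²).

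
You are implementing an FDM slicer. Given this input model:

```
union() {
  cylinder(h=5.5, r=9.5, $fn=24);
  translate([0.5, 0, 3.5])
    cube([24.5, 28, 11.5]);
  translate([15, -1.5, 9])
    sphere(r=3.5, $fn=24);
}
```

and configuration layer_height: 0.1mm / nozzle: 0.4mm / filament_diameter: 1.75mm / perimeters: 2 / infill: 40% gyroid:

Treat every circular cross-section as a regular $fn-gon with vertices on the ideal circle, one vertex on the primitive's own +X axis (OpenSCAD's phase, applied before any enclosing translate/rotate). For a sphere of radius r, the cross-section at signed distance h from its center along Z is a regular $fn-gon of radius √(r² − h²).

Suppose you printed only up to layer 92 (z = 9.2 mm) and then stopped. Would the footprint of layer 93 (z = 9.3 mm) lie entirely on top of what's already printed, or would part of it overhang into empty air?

Compare the two slices. At z = 9.2: the cylinder does not reach this height (z outside [0, 5.5]); the 24.5×28 cube at (0.5, 0) contributes its full rectangle (area 686.00 mm²); the r=3.5 sphere at (15, -1.5) slices to a regular 24-gon of circumradius 3.494 (√(r²−h²) with h=0.2 from center) (area = (24/2)·3.494²·sin(360°/24) = 37.92 mm²); Merging all regions: the regions partially overlap — summed areas 723.92 mm² minus the doubly-counted overlap 8.87 mm² gives 715.05 mm² — area = 715.05 mm². At z = 9.3: the cylinder is not intersected at this z (z outside [0, 5.5]); the 24.5×28 cube at (0.5, 0) contributes its full rectangle (area 686.00 mm²); the r=3.5 sphere at (15, -1.5) contributes a regular 24-gon of circumradius √(3.5²−0.3²) = 3.487 (area = (24/2)·3.487²·sin(360°/24) = 37.77 mm²); Combining (union): the regions partially overlap — summed areas 723.77 mm² minus the doubly-counted overlap 8.82 mm² gives 714.95 mm² — area = 714.95 mm². Checking containment: the cross-section at z = 9.3 is a subset of the cross-section at z = 9.2.

entirely on top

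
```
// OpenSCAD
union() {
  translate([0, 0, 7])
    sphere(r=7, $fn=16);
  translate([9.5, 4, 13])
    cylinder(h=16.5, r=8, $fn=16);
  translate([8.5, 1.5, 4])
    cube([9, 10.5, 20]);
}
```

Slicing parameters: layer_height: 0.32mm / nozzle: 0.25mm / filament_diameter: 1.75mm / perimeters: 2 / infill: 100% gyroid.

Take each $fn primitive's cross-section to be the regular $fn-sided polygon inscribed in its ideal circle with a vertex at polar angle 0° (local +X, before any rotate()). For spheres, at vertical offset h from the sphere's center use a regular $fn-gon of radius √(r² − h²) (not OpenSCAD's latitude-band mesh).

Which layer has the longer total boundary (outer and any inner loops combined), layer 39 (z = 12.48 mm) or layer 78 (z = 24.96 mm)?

Layer 39 (z = 12.48): the r=7 sphere contributes a regular 16-gon of circumradius √(7²−5.48²) = 4.355 (perimeter = 2·16·4.355·sin(180°/16) = 27.19 mm); the cylinder at (9.5, 4) is absent (z outside [13, 29.5]); the cube at (8.5, 1.5) is present — its section is the full 9×10.5 rectangle (perimeter 39.00 mm); Combining (union): the 2 present regions are separate (no shared area or edge), so areas and boundary lengths simply add and each stays a separate island — boundary = 66.19 mm. So its perimeter = 66.19 mm. Layer 78 (z = 24.96): the sphere does not reach this height (|z−center|=17.960 > r=7); the r=8 cylinder at (9.5, 4) gives a regular 16-gon of circumradius 8 (constant along its height) (perimeter = 2·16·8.000·sin(180°/16) = 49.94 mm); the cube at (8.5, 1.5) is not intersected at this z (z outside [4, 24]); Combining (union): only the r=8 cylinder at (9.5, 4) is present, so the union is just that shape — boundary = 49.94 mm. So its perimeter = 49.94 mm. Layer 39 is larger (66.19 vs 49.94 mm).

layer 39 (z = 12.48 mm)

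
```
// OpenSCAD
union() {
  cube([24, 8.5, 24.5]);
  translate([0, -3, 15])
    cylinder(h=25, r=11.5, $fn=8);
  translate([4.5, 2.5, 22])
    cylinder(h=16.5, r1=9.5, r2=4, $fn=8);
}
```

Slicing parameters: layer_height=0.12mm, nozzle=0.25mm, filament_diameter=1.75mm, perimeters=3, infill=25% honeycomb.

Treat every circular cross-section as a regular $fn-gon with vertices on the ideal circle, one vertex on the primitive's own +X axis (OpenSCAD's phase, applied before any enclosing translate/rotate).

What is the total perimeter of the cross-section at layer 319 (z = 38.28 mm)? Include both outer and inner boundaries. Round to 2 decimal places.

70.41 mm

At z = 38.28 mm: the cube is not intersected at this z (z outside [0, 24.5]); the r=11.5 cylinder at (0, -3) contributes a regular 8-gon of circumradius 11.5 (perimeter = 2·8·11.500·sin(180°/8) = 70.41 mm); the cone at (4.5, 2.5): at t=0.987 of its height the radius interpolates to r₁+(r₂−r₁)t = 4.073, giving a regular 8-gon of that circumradius (perimeter = 2·8·4.073·sin(180°/8) = 24.94 mm); Taking the union: the cone at (4.5, 2.5) lies entirely inside the r=11.5 cylinder at (0, -3), so the union is just the r=11.5 cylinder at (0, -3) — boundary = 70.41 mm. Overall, the cross-section is a single solid region. Total boundary length (outer) = 70.41 mm.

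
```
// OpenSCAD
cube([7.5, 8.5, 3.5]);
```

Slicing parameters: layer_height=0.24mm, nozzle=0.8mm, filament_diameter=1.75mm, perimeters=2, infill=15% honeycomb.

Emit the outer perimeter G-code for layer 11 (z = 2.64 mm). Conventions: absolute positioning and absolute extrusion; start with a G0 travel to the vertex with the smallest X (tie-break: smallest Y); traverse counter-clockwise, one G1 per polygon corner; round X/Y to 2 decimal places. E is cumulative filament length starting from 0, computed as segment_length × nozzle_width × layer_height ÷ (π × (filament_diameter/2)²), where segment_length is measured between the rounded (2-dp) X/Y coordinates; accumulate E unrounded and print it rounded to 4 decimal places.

At z = 2.64 mm: the 7.5×8.5 cube contributes its full rectangle. The outline is a single polygon with 4 vertices. Extrusion per mm of travel: 0.8 × 0.24 / (π × 0.875²) = 0.079824. Accumulating E over each segment gives final E = 2.5544.

G0 X0.00 Y0.00 Z2.64
G1 X7.50 Y0.00 E0.5987
G1 X7.50 Y8.50 E1.2772
G1 X0.00 Y8.50 E1.8759
G1 X0.00 Y0.00 E2.5544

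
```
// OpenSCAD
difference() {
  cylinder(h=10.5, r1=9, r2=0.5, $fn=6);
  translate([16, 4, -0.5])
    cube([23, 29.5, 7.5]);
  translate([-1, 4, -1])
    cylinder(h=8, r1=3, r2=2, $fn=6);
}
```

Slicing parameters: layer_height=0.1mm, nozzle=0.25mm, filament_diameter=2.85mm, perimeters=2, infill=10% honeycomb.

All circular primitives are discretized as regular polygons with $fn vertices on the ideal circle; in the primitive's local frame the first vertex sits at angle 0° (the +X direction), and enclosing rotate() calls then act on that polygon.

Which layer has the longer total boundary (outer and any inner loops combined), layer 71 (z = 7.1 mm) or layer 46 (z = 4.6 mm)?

layer 46 (z = 4.6 mm)

Layer 71 (z = 7.1): the cone: at t=0.676 of its height the radius interpolates to r₁+(r₂−r₁)t = 3.252, giving a regular 6-gon of that circumradius (perimeter = 2·6·3.252·sin(180°/6) = 19.51 mm); the cube at (16, 4) is absent (z outside [-0.5, 7]); the cone at (-1, 4) is not intersected at this z (z outside [-1, 7]); Taking the first minus the rest: none of the subtracted shapes is present at this height, so the cone is unchanged — boundary = 19.51 mm. So its perimeter = 19.51 mm. Layer 46 (z = 4.6): the cone: at t=0.438 of its height the radius interpolates to r₁+(r₂−r₁)t = 5.276, giving a regular 6-gon of that circumradius (perimeter = 2·6·5.276·sin(180°/6) = 31.66 mm); the cube at (16, 4) (footprint 23×29.5) is included at this height (perimeter 105.00 mm); the cone at (-1, 4) (r1=3→r2=2) has section circumradius 2.300 here — a regular 6-gon (perimeter = 2·6·2.300·sin(180°/6) = 13.80 mm); Taking the first minus the rest: starting from the cone, the 23×29.5 cube at (16, 4) misses the remaining region (no effect); the cone at (-1, 4) partially overlaps it — only the 9.07 mm² overlap (of its 13.74 mm²) is removed, clipping the outline — boundary = 34.28 mm. So its perimeter = 34.28 mm. Layer 46 is larger (34.28 vs 19.51 mm).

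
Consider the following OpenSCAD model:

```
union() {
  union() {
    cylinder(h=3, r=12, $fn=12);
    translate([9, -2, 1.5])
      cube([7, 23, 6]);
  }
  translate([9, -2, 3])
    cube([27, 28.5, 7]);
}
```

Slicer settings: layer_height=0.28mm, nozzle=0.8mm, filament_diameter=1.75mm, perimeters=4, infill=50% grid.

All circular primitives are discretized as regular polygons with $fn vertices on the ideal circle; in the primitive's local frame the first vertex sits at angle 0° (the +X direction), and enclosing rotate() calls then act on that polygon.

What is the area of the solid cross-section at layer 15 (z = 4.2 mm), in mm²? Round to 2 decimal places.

769.50 mm²

At z = 4.2 mm: the cylinder is absent (z outside [0, 3]); the 7×23 cube at (9, -2) contributes its full rectangle (area 161.00 mm²); Merging all regions: only the 7×23 cube at (9, -2) is present, so the union is just that shape — area = 161.00 mm²; the cube at (9, -2) (footprint 27×28.5) is included at this height (area 769.50 mm²); Merging all regions: the result so far lies entirely inside the 27×28.5 cube at (9, -2), so the union is just the 27×28.5 cube at (9, -2) — area = 769.50 mm². Overall, the cross-section is a single solid region. Net area = 769.50 mm².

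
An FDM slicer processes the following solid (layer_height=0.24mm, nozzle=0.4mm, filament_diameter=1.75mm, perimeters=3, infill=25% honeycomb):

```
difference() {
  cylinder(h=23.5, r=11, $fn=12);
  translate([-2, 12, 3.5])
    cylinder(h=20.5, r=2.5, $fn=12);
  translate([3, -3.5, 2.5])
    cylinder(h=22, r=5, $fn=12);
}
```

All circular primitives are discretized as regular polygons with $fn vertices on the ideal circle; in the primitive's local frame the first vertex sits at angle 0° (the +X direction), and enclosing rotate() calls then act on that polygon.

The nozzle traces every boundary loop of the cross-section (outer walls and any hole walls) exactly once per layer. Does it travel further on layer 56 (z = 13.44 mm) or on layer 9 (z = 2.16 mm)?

Layer 56 (z = 13.44): the r=11 cylinder contributes a regular 12-gon of circumradius 11 (perimeter = 2·12·11.000·sin(180°/12) = 68.33 mm); the cylinder at (-2, 12): section is a regular 12-gon, circumradius r=2.5 (perimeter = 2·12·2.500·sin(180°/12) = 15.53 mm); the cylinder at (3, -3.5): section is a regular 12-gon, circumradius r=5 (perimeter = 2·12·5.000·sin(180°/12) = 31.06 mm); Subtracting the remaining from the first: starting from the r=11 cylinder, the r=2.5 cylinder at (-2, 12) partially overlaps it — only the 2.60 mm² overlap (of its 18.75 mm²) is removed, clipping the outline; the r=5 cylinder at (3, -3.5) lies wholly inside it (removes its full 75.00 mm² and its 31.06 mm outline becomes a hole wall) — boundary (outer + 1 inner loop) = 99.97 mm. So its perimeter = 99.97 mm. Layer 9 (z = 2.16): the r=11 cylinder gives a regular 12-gon of circumradius 11 (constant along its height) (perimeter = 2·12·11.000·sin(180°/12) = 68.33 mm); the cylinder at (-2, 12) is absent (z outside [3.5, 24]); the cylinder at (3, -3.5) is absent (z outside [2.5, 24.5]); After the difference (first − rest): none of the subtracted shapes is present at this height, so the r=11 cylinder is unchanged — boundary = 68.33 mm. So its perimeter = 68.33 mm. Layer 56 is larger (99.97 vs 68.33 mm).

layer 56 (z = 13.44 mm)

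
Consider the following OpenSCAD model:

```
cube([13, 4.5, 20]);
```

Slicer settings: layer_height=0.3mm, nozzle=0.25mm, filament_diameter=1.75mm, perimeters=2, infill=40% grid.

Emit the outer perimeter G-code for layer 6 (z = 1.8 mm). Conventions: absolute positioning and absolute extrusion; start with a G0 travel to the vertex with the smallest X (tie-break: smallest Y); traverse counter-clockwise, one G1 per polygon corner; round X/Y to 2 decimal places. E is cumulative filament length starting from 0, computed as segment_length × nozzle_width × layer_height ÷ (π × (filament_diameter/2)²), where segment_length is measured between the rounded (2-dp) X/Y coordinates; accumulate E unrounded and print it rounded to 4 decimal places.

G0 X0.00 Y0.00 Z1.80
G1 X13.00 Y0.00 E0.4054
G1 X13.00 Y4.50 E0.5457
G1 X0.00 Y4.50 E0.9510
G1 X0.00 Y0.00 E1.0913

At z = 1.8 mm: the cube (footprint 13×4.5) is included at this height. The outline is a single polygon with 4 vertices. Extrusion per mm of travel: 0.25 × 0.3 / (π × 0.875²) = 0.031181. Accumulating E over each segment gives final E = 1.0913.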